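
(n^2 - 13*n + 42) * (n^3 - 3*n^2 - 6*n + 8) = n^5 - 16*n^4 + 75*n^3 - 40*n^2 - 356*n + 336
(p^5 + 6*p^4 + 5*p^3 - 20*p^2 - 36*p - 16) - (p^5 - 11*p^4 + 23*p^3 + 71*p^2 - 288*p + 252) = 17*p^4 - 18*p^3 - 91*p^2 + 252*p - 268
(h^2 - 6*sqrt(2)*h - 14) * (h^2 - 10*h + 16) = h^4 - 10*h^3 - 6*sqrt(2)*h^3 + 2*h^2 + 60*sqrt(2)*h^2 - 96*sqrt(2)*h + 140*h - 224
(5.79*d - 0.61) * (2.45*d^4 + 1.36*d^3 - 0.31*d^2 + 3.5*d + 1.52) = 14.1855*d^5 + 6.3799*d^4 - 2.6245*d^3 + 20.4541*d^2 + 6.6658*d - 0.9272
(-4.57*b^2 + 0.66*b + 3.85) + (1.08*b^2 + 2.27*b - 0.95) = -3.49*b^2 + 2.93*b + 2.9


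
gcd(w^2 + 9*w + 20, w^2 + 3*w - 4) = w + 4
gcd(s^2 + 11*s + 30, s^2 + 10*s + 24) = s + 6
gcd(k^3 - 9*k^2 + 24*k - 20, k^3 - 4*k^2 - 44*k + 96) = k - 2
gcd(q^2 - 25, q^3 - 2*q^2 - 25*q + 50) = q^2 - 25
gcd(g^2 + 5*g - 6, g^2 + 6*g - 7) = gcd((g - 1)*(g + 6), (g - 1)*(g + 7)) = g - 1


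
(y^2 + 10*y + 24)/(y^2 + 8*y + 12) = (y + 4)/(y + 2)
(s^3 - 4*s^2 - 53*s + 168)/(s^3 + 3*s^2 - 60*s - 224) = (s - 3)/(s + 4)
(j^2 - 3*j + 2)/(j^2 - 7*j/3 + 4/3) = 3*(j - 2)/(3*j - 4)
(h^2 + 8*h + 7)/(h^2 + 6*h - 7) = (h + 1)/(h - 1)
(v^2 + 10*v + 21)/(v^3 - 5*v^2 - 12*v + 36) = (v + 7)/(v^2 - 8*v + 12)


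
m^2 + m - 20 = (m - 4)*(m + 5)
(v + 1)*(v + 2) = v^2 + 3*v + 2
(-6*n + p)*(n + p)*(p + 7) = -6*n^2*p - 42*n^2 - 5*n*p^2 - 35*n*p + p^3 + 7*p^2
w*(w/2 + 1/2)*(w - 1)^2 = w^4/2 - w^3/2 - w^2/2 + w/2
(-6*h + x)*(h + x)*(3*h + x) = -18*h^3 - 21*h^2*x - 2*h*x^2 + x^3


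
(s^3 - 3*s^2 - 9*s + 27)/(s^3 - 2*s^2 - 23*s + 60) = (s^2 - 9)/(s^2 + s - 20)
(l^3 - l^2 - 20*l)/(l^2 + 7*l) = (l^2 - l - 20)/(l + 7)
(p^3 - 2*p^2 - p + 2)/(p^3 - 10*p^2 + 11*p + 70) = (p^3 - 2*p^2 - p + 2)/(p^3 - 10*p^2 + 11*p + 70)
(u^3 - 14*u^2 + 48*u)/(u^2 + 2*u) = (u^2 - 14*u + 48)/(u + 2)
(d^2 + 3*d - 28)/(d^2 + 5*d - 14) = (d - 4)/(d - 2)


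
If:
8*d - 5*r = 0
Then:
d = 5*r/8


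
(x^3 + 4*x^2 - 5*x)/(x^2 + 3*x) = (x^2 + 4*x - 5)/(x + 3)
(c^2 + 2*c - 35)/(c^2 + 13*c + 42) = (c - 5)/(c + 6)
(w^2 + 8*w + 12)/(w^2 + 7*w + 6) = (w + 2)/(w + 1)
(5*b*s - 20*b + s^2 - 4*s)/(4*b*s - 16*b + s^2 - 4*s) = (5*b + s)/(4*b + s)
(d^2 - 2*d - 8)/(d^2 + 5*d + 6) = (d - 4)/(d + 3)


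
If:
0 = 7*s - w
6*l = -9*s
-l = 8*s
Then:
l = 0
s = 0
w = 0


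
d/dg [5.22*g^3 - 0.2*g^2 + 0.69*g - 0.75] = 15.66*g^2 - 0.4*g + 0.69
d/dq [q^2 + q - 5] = 2*q + 1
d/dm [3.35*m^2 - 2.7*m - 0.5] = 6.7*m - 2.7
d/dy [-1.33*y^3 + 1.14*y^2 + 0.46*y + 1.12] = -3.99*y^2 + 2.28*y + 0.46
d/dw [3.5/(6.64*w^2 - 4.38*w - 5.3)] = (15.33 - 46.48*w)/(-6.64*w^2 + 4.38*w + 5.3)^2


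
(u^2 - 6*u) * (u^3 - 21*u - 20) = u^5 - 6*u^4 - 21*u^3 + 106*u^2 + 120*u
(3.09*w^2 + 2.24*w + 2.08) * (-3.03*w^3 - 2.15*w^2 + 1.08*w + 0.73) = -9.3627*w^5 - 13.4307*w^4 - 7.7812*w^3 + 0.202900000000001*w^2 + 3.8816*w + 1.5184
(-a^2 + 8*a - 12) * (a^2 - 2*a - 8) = -a^4 + 10*a^3 - 20*a^2 - 40*a + 96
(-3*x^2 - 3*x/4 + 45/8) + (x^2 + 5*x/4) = -2*x^2 + x/2 + 45/8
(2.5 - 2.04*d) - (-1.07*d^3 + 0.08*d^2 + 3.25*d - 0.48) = 1.07*d^3 - 0.08*d^2 - 5.29*d + 2.98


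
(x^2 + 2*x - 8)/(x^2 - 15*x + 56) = (x^2 + 2*x - 8)/(x^2 - 15*x + 56)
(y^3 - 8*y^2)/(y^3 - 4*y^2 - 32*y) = y/(y + 4)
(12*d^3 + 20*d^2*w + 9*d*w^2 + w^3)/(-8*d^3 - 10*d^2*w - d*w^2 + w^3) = (6*d + w)/(-4*d + w)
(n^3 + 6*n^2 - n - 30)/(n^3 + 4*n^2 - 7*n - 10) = (n + 3)/(n + 1)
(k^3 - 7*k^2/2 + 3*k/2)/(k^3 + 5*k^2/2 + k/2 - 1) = k*(k - 3)/(k^2 + 3*k + 2)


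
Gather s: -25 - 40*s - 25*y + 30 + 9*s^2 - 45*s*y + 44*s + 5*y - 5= 9*s^2 + s*(4 - 45*y) - 20*y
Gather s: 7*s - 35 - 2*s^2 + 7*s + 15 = -2*s^2 + 14*s - 20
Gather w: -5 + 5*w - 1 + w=6*w - 6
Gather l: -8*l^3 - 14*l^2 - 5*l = -8*l^3 - 14*l^2 - 5*l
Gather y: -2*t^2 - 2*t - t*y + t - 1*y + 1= -2*t^2 - t + y*(-t - 1) + 1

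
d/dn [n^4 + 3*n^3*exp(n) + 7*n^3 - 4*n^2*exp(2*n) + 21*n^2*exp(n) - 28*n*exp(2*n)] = 3*n^3*exp(n) + 4*n^3 - 8*n^2*exp(2*n) + 30*n^2*exp(n) + 21*n^2 - 64*n*exp(2*n) + 42*n*exp(n) - 28*exp(2*n)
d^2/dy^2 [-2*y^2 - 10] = -4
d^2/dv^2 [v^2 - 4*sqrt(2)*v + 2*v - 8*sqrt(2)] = 2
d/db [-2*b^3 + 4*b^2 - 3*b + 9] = -6*b^2 + 8*b - 3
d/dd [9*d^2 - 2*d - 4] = 18*d - 2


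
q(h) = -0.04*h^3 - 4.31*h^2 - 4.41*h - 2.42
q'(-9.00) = 63.45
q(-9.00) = -282.68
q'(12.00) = -125.13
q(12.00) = -745.10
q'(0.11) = -5.36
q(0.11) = -2.96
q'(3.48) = -35.86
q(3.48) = -71.65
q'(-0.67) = 1.31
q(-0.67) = -1.39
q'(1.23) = -15.19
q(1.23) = -14.44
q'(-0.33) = -1.58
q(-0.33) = -1.43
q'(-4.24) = 29.98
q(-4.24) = -58.16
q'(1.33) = -16.09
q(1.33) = -16.00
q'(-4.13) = 29.14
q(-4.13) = -54.90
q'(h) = -0.12*h^2 - 8.62*h - 4.41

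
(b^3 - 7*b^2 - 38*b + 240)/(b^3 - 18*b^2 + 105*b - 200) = (b + 6)/(b - 5)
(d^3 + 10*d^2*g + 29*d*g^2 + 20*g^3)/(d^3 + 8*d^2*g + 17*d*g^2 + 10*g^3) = (d + 4*g)/(d + 2*g)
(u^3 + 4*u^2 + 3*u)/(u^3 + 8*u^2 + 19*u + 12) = u/(u + 4)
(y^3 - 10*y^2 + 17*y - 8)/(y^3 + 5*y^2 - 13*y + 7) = (y - 8)/(y + 7)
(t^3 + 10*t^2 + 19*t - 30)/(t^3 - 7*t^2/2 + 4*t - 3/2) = 2*(t^2 + 11*t + 30)/(2*t^2 - 5*t + 3)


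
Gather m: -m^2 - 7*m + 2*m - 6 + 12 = -m^2 - 5*m + 6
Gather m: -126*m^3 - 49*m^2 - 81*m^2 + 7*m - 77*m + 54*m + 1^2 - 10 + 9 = -126*m^3 - 130*m^2 - 16*m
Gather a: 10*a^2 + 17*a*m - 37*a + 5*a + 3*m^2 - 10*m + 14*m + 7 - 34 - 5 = 10*a^2 + a*(17*m - 32) + 3*m^2 + 4*m - 32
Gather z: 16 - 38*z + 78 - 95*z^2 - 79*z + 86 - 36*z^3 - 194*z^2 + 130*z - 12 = -36*z^3 - 289*z^2 + 13*z + 168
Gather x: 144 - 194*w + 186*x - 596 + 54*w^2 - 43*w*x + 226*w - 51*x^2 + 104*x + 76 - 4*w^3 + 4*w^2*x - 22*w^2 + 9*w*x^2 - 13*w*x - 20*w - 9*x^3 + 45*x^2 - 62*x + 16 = -4*w^3 + 32*w^2 + 12*w - 9*x^3 + x^2*(9*w - 6) + x*(4*w^2 - 56*w + 228) - 360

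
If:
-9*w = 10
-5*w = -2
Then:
No Solution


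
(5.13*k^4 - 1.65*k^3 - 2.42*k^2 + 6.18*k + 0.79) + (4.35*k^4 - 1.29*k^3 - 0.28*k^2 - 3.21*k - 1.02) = 9.48*k^4 - 2.94*k^3 - 2.7*k^2 + 2.97*k - 0.23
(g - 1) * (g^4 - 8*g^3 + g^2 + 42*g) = g^5 - 9*g^4 + 9*g^3 + 41*g^2 - 42*g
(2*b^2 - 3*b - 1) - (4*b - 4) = 2*b^2 - 7*b + 3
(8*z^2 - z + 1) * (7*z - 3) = 56*z^3 - 31*z^2 + 10*z - 3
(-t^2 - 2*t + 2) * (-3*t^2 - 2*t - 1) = 3*t^4 + 8*t^3 - t^2 - 2*t - 2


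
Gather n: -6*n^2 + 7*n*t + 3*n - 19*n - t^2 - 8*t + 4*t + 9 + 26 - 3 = -6*n^2 + n*(7*t - 16) - t^2 - 4*t + 32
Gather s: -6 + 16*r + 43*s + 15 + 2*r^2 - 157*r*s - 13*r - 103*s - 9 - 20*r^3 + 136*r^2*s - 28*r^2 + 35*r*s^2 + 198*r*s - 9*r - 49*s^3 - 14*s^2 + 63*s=-20*r^3 - 26*r^2 - 6*r - 49*s^3 + s^2*(35*r - 14) + s*(136*r^2 + 41*r + 3)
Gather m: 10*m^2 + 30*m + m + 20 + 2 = 10*m^2 + 31*m + 22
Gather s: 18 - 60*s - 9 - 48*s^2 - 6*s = -48*s^2 - 66*s + 9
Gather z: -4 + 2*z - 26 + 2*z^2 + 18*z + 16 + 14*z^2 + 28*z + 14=16*z^2 + 48*z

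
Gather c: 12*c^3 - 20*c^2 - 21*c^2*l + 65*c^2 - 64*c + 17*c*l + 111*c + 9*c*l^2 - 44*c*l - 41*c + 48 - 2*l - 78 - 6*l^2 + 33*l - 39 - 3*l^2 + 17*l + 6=12*c^3 + c^2*(45 - 21*l) + c*(9*l^2 - 27*l + 6) - 9*l^2 + 48*l - 63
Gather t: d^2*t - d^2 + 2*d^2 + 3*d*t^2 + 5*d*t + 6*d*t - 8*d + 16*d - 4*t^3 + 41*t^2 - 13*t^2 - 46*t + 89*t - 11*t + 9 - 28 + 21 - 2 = d^2 + 8*d - 4*t^3 + t^2*(3*d + 28) + t*(d^2 + 11*d + 32)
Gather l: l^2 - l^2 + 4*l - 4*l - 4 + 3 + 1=0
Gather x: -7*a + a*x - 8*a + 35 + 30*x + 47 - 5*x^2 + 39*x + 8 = -15*a - 5*x^2 + x*(a + 69) + 90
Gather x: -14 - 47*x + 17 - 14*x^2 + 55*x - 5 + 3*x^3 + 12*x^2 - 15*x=3*x^3 - 2*x^2 - 7*x - 2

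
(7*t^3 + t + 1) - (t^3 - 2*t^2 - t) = 6*t^3 + 2*t^2 + 2*t + 1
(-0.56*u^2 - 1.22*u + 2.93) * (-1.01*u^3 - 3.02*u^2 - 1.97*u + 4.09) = 0.5656*u^5 + 2.9234*u^4 + 1.8283*u^3 - 8.7356*u^2 - 10.7619*u + 11.9837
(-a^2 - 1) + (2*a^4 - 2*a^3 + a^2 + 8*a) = 2*a^4 - 2*a^3 + 8*a - 1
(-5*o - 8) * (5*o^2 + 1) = -25*o^3 - 40*o^2 - 5*o - 8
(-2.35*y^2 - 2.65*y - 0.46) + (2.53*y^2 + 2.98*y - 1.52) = 0.18*y^2 + 0.33*y - 1.98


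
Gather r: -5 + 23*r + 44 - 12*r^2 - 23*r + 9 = 48 - 12*r^2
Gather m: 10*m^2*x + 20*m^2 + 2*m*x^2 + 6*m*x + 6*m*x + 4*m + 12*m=m^2*(10*x + 20) + m*(2*x^2 + 12*x + 16)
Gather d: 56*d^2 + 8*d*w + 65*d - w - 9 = 56*d^2 + d*(8*w + 65) - w - 9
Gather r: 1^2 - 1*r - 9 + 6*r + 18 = 5*r + 10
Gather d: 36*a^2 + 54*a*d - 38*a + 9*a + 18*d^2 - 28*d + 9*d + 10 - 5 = 36*a^2 - 29*a + 18*d^2 + d*(54*a - 19) + 5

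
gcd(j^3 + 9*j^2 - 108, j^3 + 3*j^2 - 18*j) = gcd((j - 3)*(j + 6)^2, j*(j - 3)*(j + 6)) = j^2 + 3*j - 18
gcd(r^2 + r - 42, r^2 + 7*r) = r + 7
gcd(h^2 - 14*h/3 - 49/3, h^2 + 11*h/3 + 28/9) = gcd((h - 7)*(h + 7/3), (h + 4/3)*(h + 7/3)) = h + 7/3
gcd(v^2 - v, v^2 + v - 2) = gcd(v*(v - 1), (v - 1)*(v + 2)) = v - 1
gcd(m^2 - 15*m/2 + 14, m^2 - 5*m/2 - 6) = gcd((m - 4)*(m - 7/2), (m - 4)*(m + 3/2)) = m - 4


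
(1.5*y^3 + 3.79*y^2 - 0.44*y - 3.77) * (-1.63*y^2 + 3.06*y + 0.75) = -2.445*y^5 - 1.5877*y^4 + 13.4396*y^3 + 7.6412*y^2 - 11.8662*y - 2.8275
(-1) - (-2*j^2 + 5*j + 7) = 2*j^2 - 5*j - 8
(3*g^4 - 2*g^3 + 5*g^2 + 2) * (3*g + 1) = 9*g^5 - 3*g^4 + 13*g^3 + 5*g^2 + 6*g + 2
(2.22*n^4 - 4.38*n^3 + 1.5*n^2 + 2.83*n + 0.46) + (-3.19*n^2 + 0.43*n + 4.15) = 2.22*n^4 - 4.38*n^3 - 1.69*n^2 + 3.26*n + 4.61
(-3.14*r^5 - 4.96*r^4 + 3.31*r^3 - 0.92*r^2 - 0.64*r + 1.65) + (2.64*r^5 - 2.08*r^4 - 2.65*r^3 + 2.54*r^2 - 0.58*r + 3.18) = -0.5*r^5 - 7.04*r^4 + 0.66*r^3 + 1.62*r^2 - 1.22*r + 4.83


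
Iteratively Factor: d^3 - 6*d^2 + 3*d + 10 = (d + 1)*(d^2 - 7*d + 10) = (d - 2)*(d + 1)*(d - 5)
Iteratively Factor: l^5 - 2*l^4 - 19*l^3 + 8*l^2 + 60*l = (l - 2)*(l^4 - 19*l^2 - 30*l) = l*(l - 2)*(l^3 - 19*l - 30) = l*(l - 2)*(l + 2)*(l^2 - 2*l - 15) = l*(l - 2)*(l + 2)*(l + 3)*(l - 5)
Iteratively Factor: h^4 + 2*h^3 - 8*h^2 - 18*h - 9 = (h + 1)*(h^3 + h^2 - 9*h - 9) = (h - 3)*(h + 1)*(h^2 + 4*h + 3) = (h - 3)*(h + 1)^2*(h + 3)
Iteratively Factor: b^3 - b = (b - 1)*(b^2 + b) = (b - 1)*(b + 1)*(b)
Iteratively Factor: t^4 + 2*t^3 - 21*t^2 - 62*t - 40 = (t + 4)*(t^3 - 2*t^2 - 13*t - 10) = (t + 1)*(t + 4)*(t^2 - 3*t - 10) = (t + 1)*(t + 2)*(t + 4)*(t - 5)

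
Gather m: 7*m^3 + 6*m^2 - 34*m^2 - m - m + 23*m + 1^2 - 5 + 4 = 7*m^3 - 28*m^2 + 21*m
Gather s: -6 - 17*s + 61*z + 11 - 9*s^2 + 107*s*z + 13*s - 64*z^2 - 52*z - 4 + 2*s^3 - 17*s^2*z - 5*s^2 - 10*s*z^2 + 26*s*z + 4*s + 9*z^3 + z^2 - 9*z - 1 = 2*s^3 + s^2*(-17*z - 14) + s*(-10*z^2 + 133*z) + 9*z^3 - 63*z^2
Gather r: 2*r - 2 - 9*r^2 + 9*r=-9*r^2 + 11*r - 2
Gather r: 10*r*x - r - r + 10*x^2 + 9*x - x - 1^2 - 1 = r*(10*x - 2) + 10*x^2 + 8*x - 2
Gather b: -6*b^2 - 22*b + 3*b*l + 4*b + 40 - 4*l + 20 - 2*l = -6*b^2 + b*(3*l - 18) - 6*l + 60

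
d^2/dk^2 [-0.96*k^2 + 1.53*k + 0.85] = -1.92000000000000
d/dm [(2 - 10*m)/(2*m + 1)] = -14/(2*m + 1)^2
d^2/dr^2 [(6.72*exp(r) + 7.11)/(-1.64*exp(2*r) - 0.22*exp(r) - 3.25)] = (-18.074112*exp(4*r) - 74.067648*exp(3*r) + 207.209736*exp(2*r) + 156.045876*exp(r) - 65.89635)*exp(r)/(4.410944*exp(6*r) + 1.775136*exp(5*r) + 26.461728*exp(4*r) + 7.046248*exp(3*r) + 52.4394*exp(2*r) + 6.97125*exp(r) + 34.328125)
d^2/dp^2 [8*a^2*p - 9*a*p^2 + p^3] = -18*a + 6*p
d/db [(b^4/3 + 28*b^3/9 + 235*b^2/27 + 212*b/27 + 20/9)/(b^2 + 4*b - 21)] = 2*(9*b^5 + 96*b^4 - 42*b^3 - 2282*b^2 - 4995*b - 2346)/(27*(b^4 + 8*b^3 - 26*b^2 - 168*b + 441))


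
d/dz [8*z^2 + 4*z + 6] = 16*z + 4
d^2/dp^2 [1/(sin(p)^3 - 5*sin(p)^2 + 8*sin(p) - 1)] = (-9*sin(p)^6 + 55*sin(p)^5 - 104*sin(p)^4 + 31*sin(p)^3 + 154*sin(p)^2 - 242*sin(p) + 118)/(sin(p)^3 - 5*sin(p)^2 + 8*sin(p) - 1)^3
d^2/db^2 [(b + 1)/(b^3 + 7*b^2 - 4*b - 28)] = 2*((b + 1)*(3*b^2 + 14*b - 4)^2 + (-3*b^2 - 14*b - (b + 1)*(3*b + 7) + 4)*(b^3 + 7*b^2 - 4*b - 28))/(b^3 + 7*b^2 - 4*b - 28)^3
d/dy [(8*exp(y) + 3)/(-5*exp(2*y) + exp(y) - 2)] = ((8*exp(y) + 3)*(10*exp(y) - 1) - 40*exp(2*y) + 8*exp(y) - 16)*exp(y)/(5*exp(2*y) - exp(y) + 2)^2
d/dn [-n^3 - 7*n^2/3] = n*(-9*n - 14)/3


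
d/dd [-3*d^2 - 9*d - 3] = -6*d - 9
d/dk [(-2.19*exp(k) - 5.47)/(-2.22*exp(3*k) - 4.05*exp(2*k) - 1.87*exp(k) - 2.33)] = (-(2.19*exp(k) + 5.47)*(6.66*exp(2*k) + 8.1*exp(k) + 1.87) + 4.8618*exp(3*k) + 8.8695*exp(2*k) + 4.0953*exp(k) + 5.1027)*exp(k)/(2.22*exp(3*k) + 4.05*exp(2*k) + 1.87*exp(k) + 2.33)^2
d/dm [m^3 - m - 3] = 3*m^2 - 1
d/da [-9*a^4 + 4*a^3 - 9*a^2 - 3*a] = -36*a^3 + 12*a^2 - 18*a - 3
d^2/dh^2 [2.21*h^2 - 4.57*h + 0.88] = 4.42000000000000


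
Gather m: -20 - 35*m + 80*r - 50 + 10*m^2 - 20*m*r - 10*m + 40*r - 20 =10*m^2 + m*(-20*r - 45) + 120*r - 90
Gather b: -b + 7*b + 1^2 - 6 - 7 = 6*b - 12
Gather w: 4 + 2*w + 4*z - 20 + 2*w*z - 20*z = w*(2*z + 2) - 16*z - 16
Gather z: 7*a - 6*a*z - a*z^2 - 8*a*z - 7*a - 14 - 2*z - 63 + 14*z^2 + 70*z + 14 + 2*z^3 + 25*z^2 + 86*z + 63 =2*z^3 + z^2*(39 - a) + z*(154 - 14*a)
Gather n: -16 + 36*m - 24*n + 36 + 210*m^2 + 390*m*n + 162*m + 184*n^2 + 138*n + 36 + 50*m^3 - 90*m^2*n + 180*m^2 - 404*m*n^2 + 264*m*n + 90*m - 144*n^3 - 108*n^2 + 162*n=50*m^3 + 390*m^2 + 288*m - 144*n^3 + n^2*(76 - 404*m) + n*(-90*m^2 + 654*m + 276) + 56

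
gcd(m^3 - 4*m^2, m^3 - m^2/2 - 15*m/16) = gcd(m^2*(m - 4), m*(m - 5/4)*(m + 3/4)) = m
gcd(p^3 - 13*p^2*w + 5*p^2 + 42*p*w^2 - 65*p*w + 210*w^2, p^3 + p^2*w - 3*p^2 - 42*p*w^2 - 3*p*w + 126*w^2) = p - 6*w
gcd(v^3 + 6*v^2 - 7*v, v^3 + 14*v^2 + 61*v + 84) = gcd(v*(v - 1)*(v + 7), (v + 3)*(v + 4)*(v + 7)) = v + 7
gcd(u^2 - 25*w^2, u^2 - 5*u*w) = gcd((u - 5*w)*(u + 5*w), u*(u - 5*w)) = u - 5*w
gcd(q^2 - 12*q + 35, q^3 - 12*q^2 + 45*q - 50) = q - 5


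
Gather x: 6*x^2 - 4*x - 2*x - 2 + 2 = 6*x^2 - 6*x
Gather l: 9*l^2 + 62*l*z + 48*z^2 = 9*l^2 + 62*l*z + 48*z^2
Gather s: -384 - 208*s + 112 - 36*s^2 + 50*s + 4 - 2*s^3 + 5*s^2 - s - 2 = -2*s^3 - 31*s^2 - 159*s - 270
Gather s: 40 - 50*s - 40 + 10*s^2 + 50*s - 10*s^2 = 0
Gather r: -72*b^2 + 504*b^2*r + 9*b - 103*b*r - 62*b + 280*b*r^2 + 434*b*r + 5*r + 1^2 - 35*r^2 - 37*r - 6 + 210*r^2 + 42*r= -72*b^2 - 53*b + r^2*(280*b + 175) + r*(504*b^2 + 331*b + 10) - 5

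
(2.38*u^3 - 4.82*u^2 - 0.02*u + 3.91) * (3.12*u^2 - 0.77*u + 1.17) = 7.4256*u^5 - 16.871*u^4 + 6.4336*u^3 + 6.5752*u^2 - 3.0341*u + 4.5747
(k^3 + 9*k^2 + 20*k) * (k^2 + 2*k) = k^5 + 11*k^4 + 38*k^3 + 40*k^2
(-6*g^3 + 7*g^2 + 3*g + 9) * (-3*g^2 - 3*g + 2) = 18*g^5 - 3*g^4 - 42*g^3 - 22*g^2 - 21*g + 18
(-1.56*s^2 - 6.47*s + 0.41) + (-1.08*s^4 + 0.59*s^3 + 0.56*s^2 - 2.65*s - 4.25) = -1.08*s^4 + 0.59*s^3 - 1.0*s^2 - 9.12*s - 3.84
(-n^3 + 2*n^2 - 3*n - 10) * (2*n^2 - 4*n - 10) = -2*n^5 + 8*n^4 - 4*n^3 - 28*n^2 + 70*n + 100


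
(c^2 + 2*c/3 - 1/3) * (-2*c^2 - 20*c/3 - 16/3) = -2*c^4 - 8*c^3 - 82*c^2/9 - 4*c/3 + 16/9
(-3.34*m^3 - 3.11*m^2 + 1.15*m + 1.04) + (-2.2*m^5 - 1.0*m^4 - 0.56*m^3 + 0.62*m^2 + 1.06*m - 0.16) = -2.2*m^5 - 1.0*m^4 - 3.9*m^3 - 2.49*m^2 + 2.21*m + 0.88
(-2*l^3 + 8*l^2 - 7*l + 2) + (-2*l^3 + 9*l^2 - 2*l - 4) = -4*l^3 + 17*l^2 - 9*l - 2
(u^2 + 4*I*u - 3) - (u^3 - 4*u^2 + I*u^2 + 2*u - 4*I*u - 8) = -u^3 + 5*u^2 - I*u^2 - 2*u + 8*I*u + 5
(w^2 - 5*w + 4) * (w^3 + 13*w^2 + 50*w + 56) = w^5 + 8*w^4 - 11*w^3 - 142*w^2 - 80*w + 224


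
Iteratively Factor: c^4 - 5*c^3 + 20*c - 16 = (c - 4)*(c^3 - c^2 - 4*c + 4) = (c - 4)*(c - 2)*(c^2 + c - 2) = (c - 4)*(c - 2)*(c - 1)*(c + 2)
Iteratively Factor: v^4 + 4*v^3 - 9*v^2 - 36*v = (v - 3)*(v^3 + 7*v^2 + 12*v) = v*(v - 3)*(v^2 + 7*v + 12) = v*(v - 3)*(v + 4)*(v + 3)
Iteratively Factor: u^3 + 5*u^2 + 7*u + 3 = (u + 1)*(u^2 + 4*u + 3) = (u + 1)*(u + 3)*(u + 1)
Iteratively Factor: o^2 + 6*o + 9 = (o + 3)*(o + 3)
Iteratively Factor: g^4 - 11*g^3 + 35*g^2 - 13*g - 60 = (g + 1)*(g^3 - 12*g^2 + 47*g - 60) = (g - 3)*(g + 1)*(g^2 - 9*g + 20) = (g - 5)*(g - 3)*(g + 1)*(g - 4)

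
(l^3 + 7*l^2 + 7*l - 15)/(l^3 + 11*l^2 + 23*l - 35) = (l + 3)/(l + 7)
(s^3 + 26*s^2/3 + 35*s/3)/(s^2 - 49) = s*(3*s + 5)/(3*(s - 7))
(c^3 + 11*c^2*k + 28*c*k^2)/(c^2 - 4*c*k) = (c^2 + 11*c*k + 28*k^2)/(c - 4*k)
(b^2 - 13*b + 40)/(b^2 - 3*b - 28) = (-b^2 + 13*b - 40)/(-b^2 + 3*b + 28)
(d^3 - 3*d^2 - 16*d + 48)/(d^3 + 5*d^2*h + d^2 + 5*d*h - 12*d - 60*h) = (d - 4)/(d + 5*h)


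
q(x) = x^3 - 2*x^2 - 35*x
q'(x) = 3*x^2 - 4*x - 35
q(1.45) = -51.91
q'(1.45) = -34.49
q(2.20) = -76.03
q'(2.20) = -29.28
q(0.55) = -19.69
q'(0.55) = -36.29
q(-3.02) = 59.92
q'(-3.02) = 4.44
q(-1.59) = 46.57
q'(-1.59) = -21.06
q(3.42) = -103.09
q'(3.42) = -13.59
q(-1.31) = 40.17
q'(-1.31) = -24.61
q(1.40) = -50.18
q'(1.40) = -34.72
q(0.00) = 0.00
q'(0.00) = -35.00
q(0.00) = 0.00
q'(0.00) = -35.00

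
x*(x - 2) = x^2 - 2*x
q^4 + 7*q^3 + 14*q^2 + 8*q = q*(q + 1)*(q + 2)*(q + 4)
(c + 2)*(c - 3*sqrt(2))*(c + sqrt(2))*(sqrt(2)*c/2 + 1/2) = sqrt(2)*c^4/2 - 3*c^3/2 + sqrt(2)*c^3 - 4*sqrt(2)*c^2 - 3*c^2 - 8*sqrt(2)*c - 3*c - 6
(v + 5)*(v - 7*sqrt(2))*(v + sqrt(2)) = v^3 - 6*sqrt(2)*v^2 + 5*v^2 - 30*sqrt(2)*v - 14*v - 70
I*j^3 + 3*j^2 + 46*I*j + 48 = (j - 8*I)*(j + 6*I)*(I*j + 1)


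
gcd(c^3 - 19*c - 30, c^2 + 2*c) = c + 2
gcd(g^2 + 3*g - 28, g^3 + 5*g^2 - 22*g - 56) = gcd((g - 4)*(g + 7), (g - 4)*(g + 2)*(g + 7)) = g^2 + 3*g - 28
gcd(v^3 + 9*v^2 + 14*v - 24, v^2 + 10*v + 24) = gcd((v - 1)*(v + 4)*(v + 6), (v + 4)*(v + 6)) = v^2 + 10*v + 24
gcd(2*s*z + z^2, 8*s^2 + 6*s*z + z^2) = 2*s + z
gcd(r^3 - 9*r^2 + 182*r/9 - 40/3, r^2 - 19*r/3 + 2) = r - 6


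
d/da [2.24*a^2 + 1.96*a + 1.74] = 4.48*a + 1.96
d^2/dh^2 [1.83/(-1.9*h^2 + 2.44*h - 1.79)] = (13.2126*h^2 - 16.96776*h - 1.83*(3.8*h - 2.44)*(7.6*h - 4.88) + 12.44766)/(1.9*h^2 - 2.44*h + 1.79)^3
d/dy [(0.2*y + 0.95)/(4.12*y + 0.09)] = (-16.05152*y - 0.35064)/(4.12*y + 0.09)^3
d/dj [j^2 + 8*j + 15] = 2*j + 8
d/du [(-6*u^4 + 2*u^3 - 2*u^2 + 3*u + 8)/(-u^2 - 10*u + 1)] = (12*u^5 + 178*u^4 - 64*u^3 + 29*u^2 + 12*u + 83)/(u^4 + 20*u^3 + 98*u^2 - 20*u + 1)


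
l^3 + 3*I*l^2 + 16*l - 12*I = (l - 2*I)*(l - I)*(l + 6*I)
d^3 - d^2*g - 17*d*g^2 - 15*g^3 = (d - 5*g)*(d + g)*(d + 3*g)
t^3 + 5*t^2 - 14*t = t*(t - 2)*(t + 7)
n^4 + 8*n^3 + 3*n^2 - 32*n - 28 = (n - 2)*(n + 1)*(n + 2)*(n + 7)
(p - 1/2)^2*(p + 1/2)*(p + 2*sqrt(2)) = p^4 - p^3/2 + 2*sqrt(2)*p^3 - sqrt(2)*p^2 - p^2/4 - sqrt(2)*p/2 + p/8 + sqrt(2)/4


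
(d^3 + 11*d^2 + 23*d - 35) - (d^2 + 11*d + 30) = d^3 + 10*d^2 + 12*d - 65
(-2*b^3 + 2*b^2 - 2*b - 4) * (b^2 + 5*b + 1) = -2*b^5 - 8*b^4 + 6*b^3 - 12*b^2 - 22*b - 4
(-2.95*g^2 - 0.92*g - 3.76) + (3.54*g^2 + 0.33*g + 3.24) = 0.59*g^2 - 0.59*g - 0.52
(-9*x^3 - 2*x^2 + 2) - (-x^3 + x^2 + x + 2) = -8*x^3 - 3*x^2 - x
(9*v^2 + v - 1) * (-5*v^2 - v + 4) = -45*v^4 - 14*v^3 + 40*v^2 + 5*v - 4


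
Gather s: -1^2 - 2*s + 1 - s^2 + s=-s^2 - s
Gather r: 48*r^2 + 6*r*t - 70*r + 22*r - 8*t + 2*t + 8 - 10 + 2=48*r^2 + r*(6*t - 48) - 6*t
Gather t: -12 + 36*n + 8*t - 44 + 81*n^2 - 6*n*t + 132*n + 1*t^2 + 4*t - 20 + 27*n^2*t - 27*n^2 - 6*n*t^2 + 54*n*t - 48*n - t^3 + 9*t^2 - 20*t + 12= 54*n^2 + 120*n - t^3 + t^2*(10 - 6*n) + t*(27*n^2 + 48*n - 8) - 64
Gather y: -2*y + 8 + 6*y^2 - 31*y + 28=6*y^2 - 33*y + 36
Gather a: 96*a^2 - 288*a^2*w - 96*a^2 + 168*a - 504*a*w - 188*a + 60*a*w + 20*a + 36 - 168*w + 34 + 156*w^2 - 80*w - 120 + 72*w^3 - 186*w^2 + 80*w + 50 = -288*a^2*w - 444*a*w + 72*w^3 - 30*w^2 - 168*w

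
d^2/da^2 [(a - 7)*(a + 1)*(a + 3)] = 6*a - 6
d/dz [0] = 0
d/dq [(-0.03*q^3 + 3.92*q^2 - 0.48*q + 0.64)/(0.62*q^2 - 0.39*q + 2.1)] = (-0.0186*q^4 + 0.0233999999999996*q^3 - 1.4202*q^2 + 15.6704*q - 0.7584)/(0.3844*q^4 - 0.4836*q^3 + 2.7561*q^2 - 1.638*q + 4.41)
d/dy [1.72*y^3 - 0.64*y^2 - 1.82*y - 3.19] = 5.16*y^2 - 1.28*y - 1.82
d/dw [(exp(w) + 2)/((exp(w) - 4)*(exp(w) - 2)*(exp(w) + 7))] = (-2*exp(3*w) - 7*exp(2*w) - 4*exp(w) + 124)*exp(w)/(exp(6*w) + 2*exp(5*w) - 67*exp(4*w) + 44*exp(3*w) + 1268*exp(2*w) - 3808*exp(w) + 3136)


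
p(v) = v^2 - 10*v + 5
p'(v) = 2*v - 10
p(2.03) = -11.18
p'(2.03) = -5.94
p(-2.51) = 36.40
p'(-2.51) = -15.02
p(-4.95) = 79.00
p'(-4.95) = -19.90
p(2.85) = -15.38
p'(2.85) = -4.30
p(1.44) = -7.33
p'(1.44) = -7.12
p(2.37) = -13.08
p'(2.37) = -5.26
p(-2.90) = 42.41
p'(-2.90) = -15.80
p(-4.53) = 70.82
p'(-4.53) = -19.06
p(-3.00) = 44.00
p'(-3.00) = -16.00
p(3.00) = -16.00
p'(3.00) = -4.00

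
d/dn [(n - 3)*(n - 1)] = 2*n - 4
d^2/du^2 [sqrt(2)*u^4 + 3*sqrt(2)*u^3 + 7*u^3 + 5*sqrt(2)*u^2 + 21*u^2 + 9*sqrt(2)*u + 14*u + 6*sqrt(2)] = 12*sqrt(2)*u^2 + 18*sqrt(2)*u + 42*u + 10*sqrt(2) + 42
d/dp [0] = 0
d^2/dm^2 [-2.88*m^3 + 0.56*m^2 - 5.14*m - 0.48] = 1.12 - 17.28*m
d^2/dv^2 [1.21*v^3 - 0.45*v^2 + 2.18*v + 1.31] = 7.26*v - 0.9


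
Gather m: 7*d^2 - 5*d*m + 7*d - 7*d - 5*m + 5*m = 7*d^2 - 5*d*m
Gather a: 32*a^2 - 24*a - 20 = 32*a^2 - 24*a - 20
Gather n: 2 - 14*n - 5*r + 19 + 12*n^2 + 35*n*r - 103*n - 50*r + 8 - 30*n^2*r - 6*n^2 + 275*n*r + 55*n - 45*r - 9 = n^2*(6 - 30*r) + n*(310*r - 62) - 100*r + 20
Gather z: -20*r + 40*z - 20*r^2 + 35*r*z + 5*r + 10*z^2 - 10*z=-20*r^2 - 15*r + 10*z^2 + z*(35*r + 30)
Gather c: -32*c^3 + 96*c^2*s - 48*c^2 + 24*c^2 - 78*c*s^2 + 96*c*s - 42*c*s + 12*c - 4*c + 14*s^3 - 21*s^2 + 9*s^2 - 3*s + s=-32*c^3 + c^2*(96*s - 24) + c*(-78*s^2 + 54*s + 8) + 14*s^3 - 12*s^2 - 2*s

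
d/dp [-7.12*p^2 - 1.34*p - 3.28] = -14.24*p - 1.34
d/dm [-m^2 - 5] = -2*m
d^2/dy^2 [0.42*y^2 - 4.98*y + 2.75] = 0.840000000000000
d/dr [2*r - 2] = 2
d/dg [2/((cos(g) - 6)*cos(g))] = 4*(cos(g) - 3)*sin(g)/((cos(g) - 6)^2*cos(g)^2)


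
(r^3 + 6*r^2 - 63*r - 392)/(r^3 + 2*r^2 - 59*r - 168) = (r + 7)/(r + 3)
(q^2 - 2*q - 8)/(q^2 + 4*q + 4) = (q - 4)/(q + 2)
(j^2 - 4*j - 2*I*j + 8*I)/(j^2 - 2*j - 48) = (-j^2 + 4*j + 2*I*j - 8*I)/(-j^2 + 2*j + 48)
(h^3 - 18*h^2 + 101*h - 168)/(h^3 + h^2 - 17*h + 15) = (h^2 - 15*h + 56)/(h^2 + 4*h - 5)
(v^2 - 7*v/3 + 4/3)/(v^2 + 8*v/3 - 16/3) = (v - 1)/(v + 4)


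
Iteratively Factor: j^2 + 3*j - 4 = (j + 4)*(j - 1)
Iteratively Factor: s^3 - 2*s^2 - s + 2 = (s + 1)*(s^2 - 3*s + 2) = (s - 1)*(s + 1)*(s - 2)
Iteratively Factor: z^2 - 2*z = (z)*(z - 2)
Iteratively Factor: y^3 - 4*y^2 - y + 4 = (y - 4)*(y^2 - 1) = (y - 4)*(y + 1)*(y - 1)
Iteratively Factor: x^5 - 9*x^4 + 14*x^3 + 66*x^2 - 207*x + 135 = (x - 1)*(x^4 - 8*x^3 + 6*x^2 + 72*x - 135) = (x - 3)*(x - 1)*(x^3 - 5*x^2 - 9*x + 45) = (x - 3)*(x - 1)*(x + 3)*(x^2 - 8*x + 15) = (x - 3)^2*(x - 1)*(x + 3)*(x - 5)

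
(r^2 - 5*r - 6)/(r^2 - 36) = (r + 1)/(r + 6)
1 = 1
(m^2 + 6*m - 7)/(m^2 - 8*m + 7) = (m + 7)/(m - 7)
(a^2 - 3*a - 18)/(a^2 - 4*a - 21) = (a - 6)/(a - 7)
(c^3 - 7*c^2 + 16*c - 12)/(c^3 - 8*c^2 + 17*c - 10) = (c^2 - 5*c + 6)/(c^2 - 6*c + 5)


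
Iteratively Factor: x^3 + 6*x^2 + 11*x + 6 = (x + 1)*(x^2 + 5*x + 6) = (x + 1)*(x + 2)*(x + 3)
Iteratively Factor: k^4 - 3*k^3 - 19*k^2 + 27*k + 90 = (k - 3)*(k^3 - 19*k - 30) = (k - 5)*(k - 3)*(k^2 + 5*k + 6) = (k - 5)*(k - 3)*(k + 3)*(k + 2)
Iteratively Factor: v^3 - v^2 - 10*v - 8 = (v + 2)*(v^2 - 3*v - 4) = (v + 1)*(v + 2)*(v - 4)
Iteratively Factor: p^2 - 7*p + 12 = (p - 3)*(p - 4)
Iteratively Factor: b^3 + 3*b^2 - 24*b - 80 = (b + 4)*(b^2 - b - 20) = (b - 5)*(b + 4)*(b + 4)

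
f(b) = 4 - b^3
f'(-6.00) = -108.00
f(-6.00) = 220.00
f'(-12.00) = -432.00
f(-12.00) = 1732.00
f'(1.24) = -4.61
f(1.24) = 2.09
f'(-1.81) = -9.83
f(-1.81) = 9.93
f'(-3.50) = -36.75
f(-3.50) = 46.88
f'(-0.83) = -2.07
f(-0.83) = 4.57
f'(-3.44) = -35.50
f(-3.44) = 44.71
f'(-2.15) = -13.87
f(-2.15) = 13.94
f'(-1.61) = -7.78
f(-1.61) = 8.17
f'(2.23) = -14.92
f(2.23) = -7.09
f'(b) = -3*b^2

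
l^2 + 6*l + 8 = (l + 2)*(l + 4)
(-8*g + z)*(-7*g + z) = 56*g^2 - 15*g*z + z^2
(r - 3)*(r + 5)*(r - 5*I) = r^3 + 2*r^2 - 5*I*r^2 - 15*r - 10*I*r + 75*I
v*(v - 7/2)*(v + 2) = v^3 - 3*v^2/2 - 7*v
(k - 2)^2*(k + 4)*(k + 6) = k^4 + 6*k^3 - 12*k^2 - 56*k + 96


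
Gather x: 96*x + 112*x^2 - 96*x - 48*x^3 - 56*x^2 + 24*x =-48*x^3 + 56*x^2 + 24*x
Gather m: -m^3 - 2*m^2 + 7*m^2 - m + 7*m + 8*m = -m^3 + 5*m^2 + 14*m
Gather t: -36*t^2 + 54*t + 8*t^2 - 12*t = -28*t^2 + 42*t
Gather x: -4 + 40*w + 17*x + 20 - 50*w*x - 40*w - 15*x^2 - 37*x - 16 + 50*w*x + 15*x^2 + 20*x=0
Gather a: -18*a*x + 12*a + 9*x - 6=a*(12 - 18*x) + 9*x - 6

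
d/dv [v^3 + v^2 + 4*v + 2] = 3*v^2 + 2*v + 4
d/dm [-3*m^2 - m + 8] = -6*m - 1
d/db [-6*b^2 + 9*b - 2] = 9 - 12*b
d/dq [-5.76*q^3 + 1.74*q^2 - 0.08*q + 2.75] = -17.28*q^2 + 3.48*q - 0.08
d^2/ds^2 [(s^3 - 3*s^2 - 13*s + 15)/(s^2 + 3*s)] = 10/s^3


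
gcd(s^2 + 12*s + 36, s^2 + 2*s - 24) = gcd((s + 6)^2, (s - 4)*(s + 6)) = s + 6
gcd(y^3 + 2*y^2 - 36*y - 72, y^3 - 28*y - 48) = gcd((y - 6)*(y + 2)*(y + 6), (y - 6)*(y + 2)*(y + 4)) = y^2 - 4*y - 12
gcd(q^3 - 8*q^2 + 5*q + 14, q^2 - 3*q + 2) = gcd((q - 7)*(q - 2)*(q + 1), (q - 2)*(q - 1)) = q - 2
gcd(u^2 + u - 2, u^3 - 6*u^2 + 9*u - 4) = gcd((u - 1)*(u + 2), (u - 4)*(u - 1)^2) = u - 1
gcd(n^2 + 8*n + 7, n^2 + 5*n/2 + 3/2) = n + 1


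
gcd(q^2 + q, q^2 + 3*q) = q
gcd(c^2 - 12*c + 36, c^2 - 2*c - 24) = c - 6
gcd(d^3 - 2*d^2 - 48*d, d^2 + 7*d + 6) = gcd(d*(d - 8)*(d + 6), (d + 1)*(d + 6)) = d + 6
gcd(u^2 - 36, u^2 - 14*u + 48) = u - 6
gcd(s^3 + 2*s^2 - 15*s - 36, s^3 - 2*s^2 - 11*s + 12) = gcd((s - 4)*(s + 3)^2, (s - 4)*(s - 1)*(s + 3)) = s^2 - s - 12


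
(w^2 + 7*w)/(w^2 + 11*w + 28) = w/(w + 4)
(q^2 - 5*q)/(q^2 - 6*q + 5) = q/(q - 1)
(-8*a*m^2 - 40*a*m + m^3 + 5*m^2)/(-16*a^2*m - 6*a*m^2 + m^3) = (m + 5)/(2*a + m)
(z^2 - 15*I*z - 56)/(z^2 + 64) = (z - 7*I)/(z + 8*I)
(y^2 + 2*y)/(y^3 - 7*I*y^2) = (y + 2)/(y*(y - 7*I))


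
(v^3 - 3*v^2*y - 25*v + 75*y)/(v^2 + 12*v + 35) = (v^2 - 3*v*y - 5*v + 15*y)/(v + 7)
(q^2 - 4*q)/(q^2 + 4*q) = (q - 4)/(q + 4)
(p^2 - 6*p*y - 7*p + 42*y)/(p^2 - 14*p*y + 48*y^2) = (7 - p)/(-p + 8*y)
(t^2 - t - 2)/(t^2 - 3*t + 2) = (t + 1)/(t - 1)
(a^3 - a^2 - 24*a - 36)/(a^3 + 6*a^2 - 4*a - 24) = (a^2 - 3*a - 18)/(a^2 + 4*a - 12)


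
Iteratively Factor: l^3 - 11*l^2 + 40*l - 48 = (l - 4)*(l^2 - 7*l + 12) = (l - 4)^2*(l - 3)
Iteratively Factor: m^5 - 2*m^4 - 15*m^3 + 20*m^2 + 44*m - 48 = (m + 2)*(m^4 - 4*m^3 - 7*m^2 + 34*m - 24) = (m - 2)*(m + 2)*(m^3 - 2*m^2 - 11*m + 12) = (m - 2)*(m - 1)*(m + 2)*(m^2 - m - 12) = (m - 2)*(m - 1)*(m + 2)*(m + 3)*(m - 4)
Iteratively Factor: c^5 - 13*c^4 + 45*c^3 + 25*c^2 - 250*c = (c)*(c^4 - 13*c^3 + 45*c^2 + 25*c - 250) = c*(c - 5)*(c^3 - 8*c^2 + 5*c + 50) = c*(c - 5)^2*(c^2 - 3*c - 10) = c*(c - 5)^2*(c + 2)*(c - 5)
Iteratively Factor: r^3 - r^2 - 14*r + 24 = (r + 4)*(r^2 - 5*r + 6) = (r - 2)*(r + 4)*(r - 3)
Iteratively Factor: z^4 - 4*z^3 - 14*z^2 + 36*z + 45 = (z + 3)*(z^3 - 7*z^2 + 7*z + 15) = (z + 1)*(z + 3)*(z^2 - 8*z + 15) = (z - 3)*(z + 1)*(z + 3)*(z - 5)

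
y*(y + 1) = y^2 + y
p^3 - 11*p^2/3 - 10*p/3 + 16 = (p - 3)*(p - 8/3)*(p + 2)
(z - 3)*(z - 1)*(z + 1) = z^3 - 3*z^2 - z + 3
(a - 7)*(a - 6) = a^2 - 13*a + 42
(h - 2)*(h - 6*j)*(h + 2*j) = h^3 - 4*h^2*j - 2*h^2 - 12*h*j^2 + 8*h*j + 24*j^2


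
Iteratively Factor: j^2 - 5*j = (j - 5)*(j)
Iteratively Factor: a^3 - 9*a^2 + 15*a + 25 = (a - 5)*(a^2 - 4*a - 5) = (a - 5)^2*(a + 1)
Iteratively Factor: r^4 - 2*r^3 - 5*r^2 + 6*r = (r + 2)*(r^3 - 4*r^2 + 3*r) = (r - 1)*(r + 2)*(r^2 - 3*r) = r*(r - 1)*(r + 2)*(r - 3)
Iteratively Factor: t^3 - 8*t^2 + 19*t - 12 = (t - 1)*(t^2 - 7*t + 12) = (t - 4)*(t - 1)*(t - 3)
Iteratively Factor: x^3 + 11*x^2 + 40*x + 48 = (x + 3)*(x^2 + 8*x + 16) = (x + 3)*(x + 4)*(x + 4)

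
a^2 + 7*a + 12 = (a + 3)*(a + 4)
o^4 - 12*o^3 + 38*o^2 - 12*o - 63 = (o - 7)*(o - 3)^2*(o + 1)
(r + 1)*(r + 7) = r^2 + 8*r + 7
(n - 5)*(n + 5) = n^2 - 25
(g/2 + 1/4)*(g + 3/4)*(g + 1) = g^3/2 + 9*g^2/8 + 13*g/16 + 3/16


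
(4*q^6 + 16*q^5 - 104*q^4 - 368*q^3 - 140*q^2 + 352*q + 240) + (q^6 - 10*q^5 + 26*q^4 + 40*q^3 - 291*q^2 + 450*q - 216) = 5*q^6 + 6*q^5 - 78*q^4 - 328*q^3 - 431*q^2 + 802*q + 24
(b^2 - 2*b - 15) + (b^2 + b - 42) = 2*b^2 - b - 57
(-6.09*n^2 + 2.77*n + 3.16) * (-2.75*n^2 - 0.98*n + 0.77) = 16.7475*n^4 - 1.6493*n^3 - 16.0939*n^2 - 0.9639*n + 2.4332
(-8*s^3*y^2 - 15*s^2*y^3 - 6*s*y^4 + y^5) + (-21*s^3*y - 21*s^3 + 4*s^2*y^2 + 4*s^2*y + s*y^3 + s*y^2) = -8*s^3*y^2 - 21*s^3*y - 21*s^3 - 15*s^2*y^3 + 4*s^2*y^2 + 4*s^2*y - 6*s*y^4 + s*y^3 + s*y^2 + y^5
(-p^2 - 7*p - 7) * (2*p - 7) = -2*p^3 - 7*p^2 + 35*p + 49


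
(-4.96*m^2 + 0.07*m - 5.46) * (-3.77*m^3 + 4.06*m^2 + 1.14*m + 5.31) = 18.6992*m^5 - 20.4015*m^4 + 15.214*m^3 - 48.4254*m^2 - 5.8527*m - 28.9926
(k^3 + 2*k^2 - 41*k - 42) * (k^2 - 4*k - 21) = k^5 - 2*k^4 - 70*k^3 + 80*k^2 + 1029*k + 882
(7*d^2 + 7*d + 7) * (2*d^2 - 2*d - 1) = 14*d^4 - 7*d^2 - 21*d - 7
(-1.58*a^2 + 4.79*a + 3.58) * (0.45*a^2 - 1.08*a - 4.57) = -0.711*a^4 + 3.8619*a^3 + 3.6584*a^2 - 25.7567*a - 16.3606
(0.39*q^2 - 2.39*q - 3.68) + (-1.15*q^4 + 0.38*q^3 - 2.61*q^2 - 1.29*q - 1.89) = -1.15*q^4 + 0.38*q^3 - 2.22*q^2 - 3.68*q - 5.57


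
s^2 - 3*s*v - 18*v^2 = (s - 6*v)*(s + 3*v)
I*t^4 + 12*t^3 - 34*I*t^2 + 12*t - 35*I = (t - 7*I)*(t - 5*I)*(t + I)*(I*t + 1)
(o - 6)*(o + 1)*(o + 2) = o^3 - 3*o^2 - 16*o - 12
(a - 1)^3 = a^3 - 3*a^2 + 3*a - 1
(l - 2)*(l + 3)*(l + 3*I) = l^3 + l^2 + 3*I*l^2 - 6*l + 3*I*l - 18*I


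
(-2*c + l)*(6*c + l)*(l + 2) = -12*c^2*l - 24*c^2 + 4*c*l^2 + 8*c*l + l^3 + 2*l^2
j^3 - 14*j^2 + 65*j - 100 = (j - 5)^2*(j - 4)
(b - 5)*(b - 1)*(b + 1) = b^3 - 5*b^2 - b + 5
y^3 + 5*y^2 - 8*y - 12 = (y - 2)*(y + 1)*(y + 6)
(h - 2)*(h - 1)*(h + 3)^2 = h^4 + 3*h^3 - 7*h^2 - 15*h + 18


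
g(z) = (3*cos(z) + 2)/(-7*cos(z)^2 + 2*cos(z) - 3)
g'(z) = (-14*sin(z)*cos(z) + 2*sin(z))*(3*cos(z) + 2)/(-7*cos(z)^2 + 2*cos(z) - 3)^2 - 3*sin(z)/(-7*cos(z)^2 + 2*cos(z) - 3) = (-21*cos(z)^2 - 28*cos(z) + 13)*sin(z)/(7*sin(z)^2 + 2*cos(z) - 10)^2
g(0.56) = -0.72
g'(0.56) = -0.34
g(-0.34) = -0.66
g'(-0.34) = 0.20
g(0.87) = -0.85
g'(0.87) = -0.49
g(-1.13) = -0.96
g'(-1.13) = 0.21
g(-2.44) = 0.03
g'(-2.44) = -0.19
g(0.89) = -0.86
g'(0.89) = -0.49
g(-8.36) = -0.10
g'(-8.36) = -0.60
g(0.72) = -0.78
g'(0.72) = -0.44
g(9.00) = 0.07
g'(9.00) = 0.08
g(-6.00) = -0.65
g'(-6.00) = -0.16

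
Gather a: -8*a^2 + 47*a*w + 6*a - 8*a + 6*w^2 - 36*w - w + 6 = -8*a^2 + a*(47*w - 2) + 6*w^2 - 37*w + 6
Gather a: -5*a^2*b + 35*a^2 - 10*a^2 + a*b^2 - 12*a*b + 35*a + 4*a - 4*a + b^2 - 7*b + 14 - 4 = a^2*(25 - 5*b) + a*(b^2 - 12*b + 35) + b^2 - 7*b + 10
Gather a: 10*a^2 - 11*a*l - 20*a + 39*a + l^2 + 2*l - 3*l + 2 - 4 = 10*a^2 + a*(19 - 11*l) + l^2 - l - 2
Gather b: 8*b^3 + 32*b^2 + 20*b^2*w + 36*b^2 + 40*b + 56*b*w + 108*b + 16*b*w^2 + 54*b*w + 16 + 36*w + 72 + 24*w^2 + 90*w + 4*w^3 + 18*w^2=8*b^3 + b^2*(20*w + 68) + b*(16*w^2 + 110*w + 148) + 4*w^3 + 42*w^2 + 126*w + 88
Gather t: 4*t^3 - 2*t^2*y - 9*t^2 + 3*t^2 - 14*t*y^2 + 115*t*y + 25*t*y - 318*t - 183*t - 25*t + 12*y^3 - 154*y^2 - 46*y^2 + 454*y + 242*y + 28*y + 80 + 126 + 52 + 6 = 4*t^3 + t^2*(-2*y - 6) + t*(-14*y^2 + 140*y - 526) + 12*y^3 - 200*y^2 + 724*y + 264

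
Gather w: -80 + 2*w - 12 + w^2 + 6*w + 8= w^2 + 8*w - 84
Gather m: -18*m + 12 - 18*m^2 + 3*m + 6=-18*m^2 - 15*m + 18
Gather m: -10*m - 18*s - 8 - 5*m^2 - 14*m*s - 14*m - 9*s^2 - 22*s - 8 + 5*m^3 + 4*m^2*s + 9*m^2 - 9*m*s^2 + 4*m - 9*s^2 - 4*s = 5*m^3 + m^2*(4*s + 4) + m*(-9*s^2 - 14*s - 20) - 18*s^2 - 44*s - 16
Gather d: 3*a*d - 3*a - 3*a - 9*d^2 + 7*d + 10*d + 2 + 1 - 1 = -6*a - 9*d^2 + d*(3*a + 17) + 2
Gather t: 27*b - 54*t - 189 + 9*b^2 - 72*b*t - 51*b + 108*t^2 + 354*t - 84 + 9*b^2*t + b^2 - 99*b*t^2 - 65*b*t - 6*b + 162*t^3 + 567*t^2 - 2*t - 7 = 10*b^2 - 30*b + 162*t^3 + t^2*(675 - 99*b) + t*(9*b^2 - 137*b + 298) - 280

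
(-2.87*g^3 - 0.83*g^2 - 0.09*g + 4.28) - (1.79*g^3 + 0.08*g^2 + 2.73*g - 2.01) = -4.66*g^3 - 0.91*g^2 - 2.82*g + 6.29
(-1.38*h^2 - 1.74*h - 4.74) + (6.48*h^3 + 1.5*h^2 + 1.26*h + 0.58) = 6.48*h^3 + 0.12*h^2 - 0.48*h - 4.16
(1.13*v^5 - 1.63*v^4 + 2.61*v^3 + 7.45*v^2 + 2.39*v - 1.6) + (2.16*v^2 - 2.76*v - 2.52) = 1.13*v^5 - 1.63*v^4 + 2.61*v^3 + 9.61*v^2 - 0.37*v - 4.12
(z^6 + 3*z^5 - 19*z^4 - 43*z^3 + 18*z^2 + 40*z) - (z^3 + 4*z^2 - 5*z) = z^6 + 3*z^5 - 19*z^4 - 44*z^3 + 14*z^2 + 45*z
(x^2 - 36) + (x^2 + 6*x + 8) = 2*x^2 + 6*x - 28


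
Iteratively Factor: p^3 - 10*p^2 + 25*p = (p)*(p^2 - 10*p + 25) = p*(p - 5)*(p - 5)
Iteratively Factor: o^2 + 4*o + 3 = (o + 3)*(o + 1)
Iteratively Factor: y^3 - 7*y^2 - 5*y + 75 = (y - 5)*(y^2 - 2*y - 15) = (y - 5)^2*(y + 3)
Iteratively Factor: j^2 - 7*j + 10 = (j - 2)*(j - 5)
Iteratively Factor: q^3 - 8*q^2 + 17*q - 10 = (q - 1)*(q^2 - 7*q + 10) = (q - 5)*(q - 1)*(q - 2)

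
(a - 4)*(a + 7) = a^2 + 3*a - 28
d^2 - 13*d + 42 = (d - 7)*(d - 6)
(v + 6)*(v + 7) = v^2 + 13*v + 42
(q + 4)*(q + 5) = q^2 + 9*q + 20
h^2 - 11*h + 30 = (h - 6)*(h - 5)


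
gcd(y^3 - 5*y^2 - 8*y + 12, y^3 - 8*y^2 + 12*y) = y - 6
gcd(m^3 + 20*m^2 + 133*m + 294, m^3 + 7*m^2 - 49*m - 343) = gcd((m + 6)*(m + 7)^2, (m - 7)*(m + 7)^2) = m^2 + 14*m + 49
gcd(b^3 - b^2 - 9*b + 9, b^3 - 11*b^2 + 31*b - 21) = b^2 - 4*b + 3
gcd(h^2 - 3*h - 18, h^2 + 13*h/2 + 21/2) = h + 3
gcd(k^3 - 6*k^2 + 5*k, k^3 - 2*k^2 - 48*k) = k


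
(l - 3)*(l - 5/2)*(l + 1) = l^3 - 9*l^2/2 + 2*l + 15/2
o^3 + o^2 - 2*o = o*(o - 1)*(o + 2)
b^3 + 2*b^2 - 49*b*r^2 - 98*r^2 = (b + 2)*(b - 7*r)*(b + 7*r)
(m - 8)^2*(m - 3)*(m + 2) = m^4 - 17*m^3 + 74*m^2 + 32*m - 384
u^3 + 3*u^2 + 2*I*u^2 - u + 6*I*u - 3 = (u + 3)*(u + I)^2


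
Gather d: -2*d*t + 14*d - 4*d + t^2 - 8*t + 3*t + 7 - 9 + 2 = d*(10 - 2*t) + t^2 - 5*t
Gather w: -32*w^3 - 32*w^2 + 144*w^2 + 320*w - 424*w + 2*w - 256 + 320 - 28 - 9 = -32*w^3 + 112*w^2 - 102*w + 27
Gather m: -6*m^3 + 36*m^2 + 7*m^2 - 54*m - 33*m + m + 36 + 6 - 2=-6*m^3 + 43*m^2 - 86*m + 40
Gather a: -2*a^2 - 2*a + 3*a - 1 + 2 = -2*a^2 + a + 1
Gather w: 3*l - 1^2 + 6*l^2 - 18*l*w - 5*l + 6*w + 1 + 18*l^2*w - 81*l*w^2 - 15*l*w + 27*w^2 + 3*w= 6*l^2 - 2*l + w^2*(27 - 81*l) + w*(18*l^2 - 33*l + 9)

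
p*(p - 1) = p^2 - p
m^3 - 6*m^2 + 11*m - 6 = (m - 3)*(m - 2)*(m - 1)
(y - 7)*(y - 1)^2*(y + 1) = y^4 - 8*y^3 + 6*y^2 + 8*y - 7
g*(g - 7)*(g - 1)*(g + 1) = g^4 - 7*g^3 - g^2 + 7*g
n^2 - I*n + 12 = (n - 4*I)*(n + 3*I)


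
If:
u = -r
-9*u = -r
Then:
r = 0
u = 0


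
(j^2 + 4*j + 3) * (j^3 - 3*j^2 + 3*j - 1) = j^5 + j^4 - 6*j^3 + 2*j^2 + 5*j - 3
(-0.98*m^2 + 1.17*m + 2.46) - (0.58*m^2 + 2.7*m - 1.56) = -1.56*m^2 - 1.53*m + 4.02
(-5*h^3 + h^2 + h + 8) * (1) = -5*h^3 + h^2 + h + 8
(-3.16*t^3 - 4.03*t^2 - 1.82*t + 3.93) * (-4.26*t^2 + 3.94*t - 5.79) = 13.4616*t^5 + 4.7174*t^4 + 10.1714*t^3 - 0.578900000000001*t^2 + 26.022*t - 22.7547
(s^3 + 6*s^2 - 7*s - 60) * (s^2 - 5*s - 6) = s^5 + s^4 - 43*s^3 - 61*s^2 + 342*s + 360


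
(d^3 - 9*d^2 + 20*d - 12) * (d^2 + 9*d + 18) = d^5 - 43*d^3 + 6*d^2 + 252*d - 216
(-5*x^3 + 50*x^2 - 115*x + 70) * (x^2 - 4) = -5*x^5 + 50*x^4 - 95*x^3 - 130*x^2 + 460*x - 280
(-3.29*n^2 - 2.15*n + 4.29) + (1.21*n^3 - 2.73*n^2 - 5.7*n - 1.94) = 1.21*n^3 - 6.02*n^2 - 7.85*n + 2.35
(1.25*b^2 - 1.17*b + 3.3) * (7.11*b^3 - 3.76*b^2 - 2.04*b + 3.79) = 8.8875*b^5 - 13.0187*b^4 + 25.3122*b^3 - 5.2837*b^2 - 11.1663*b + 12.507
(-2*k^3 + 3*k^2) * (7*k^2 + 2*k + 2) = -14*k^5 + 17*k^4 + 2*k^3 + 6*k^2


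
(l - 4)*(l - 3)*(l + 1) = l^3 - 6*l^2 + 5*l + 12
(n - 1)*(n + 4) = n^2 + 3*n - 4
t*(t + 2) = t^2 + 2*t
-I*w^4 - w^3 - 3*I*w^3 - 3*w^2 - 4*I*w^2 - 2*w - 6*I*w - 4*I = (w + 2)*(w - 2*I)*(w + I)*(-I*w - I)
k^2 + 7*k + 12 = (k + 3)*(k + 4)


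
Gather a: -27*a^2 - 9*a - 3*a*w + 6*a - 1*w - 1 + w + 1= -27*a^2 + a*(-3*w - 3)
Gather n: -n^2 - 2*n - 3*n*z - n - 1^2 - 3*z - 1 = -n^2 + n*(-3*z - 3) - 3*z - 2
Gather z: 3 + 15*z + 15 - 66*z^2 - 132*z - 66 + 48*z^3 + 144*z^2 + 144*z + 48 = 48*z^3 + 78*z^2 + 27*z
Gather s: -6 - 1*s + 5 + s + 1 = 0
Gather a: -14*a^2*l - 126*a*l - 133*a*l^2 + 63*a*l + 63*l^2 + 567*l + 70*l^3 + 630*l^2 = -14*a^2*l + a*(-133*l^2 - 63*l) + 70*l^3 + 693*l^2 + 567*l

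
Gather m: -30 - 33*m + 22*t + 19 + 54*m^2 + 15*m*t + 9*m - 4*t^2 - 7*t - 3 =54*m^2 + m*(15*t - 24) - 4*t^2 + 15*t - 14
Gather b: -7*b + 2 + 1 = 3 - 7*b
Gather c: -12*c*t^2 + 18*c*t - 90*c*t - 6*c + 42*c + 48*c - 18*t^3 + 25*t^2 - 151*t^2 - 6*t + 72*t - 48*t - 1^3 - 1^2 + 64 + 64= c*(-12*t^2 - 72*t + 84) - 18*t^3 - 126*t^2 + 18*t + 126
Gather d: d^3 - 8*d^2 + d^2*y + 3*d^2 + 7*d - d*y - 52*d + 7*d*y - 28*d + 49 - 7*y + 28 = d^3 + d^2*(y - 5) + d*(6*y - 73) - 7*y + 77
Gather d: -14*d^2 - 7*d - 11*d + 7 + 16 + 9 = -14*d^2 - 18*d + 32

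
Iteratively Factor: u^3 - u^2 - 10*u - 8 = (u + 2)*(u^2 - 3*u - 4) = (u + 1)*(u + 2)*(u - 4)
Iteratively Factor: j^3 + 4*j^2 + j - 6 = (j - 1)*(j^2 + 5*j + 6) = (j - 1)*(j + 2)*(j + 3)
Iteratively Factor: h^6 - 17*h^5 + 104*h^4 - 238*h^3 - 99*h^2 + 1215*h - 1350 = (h - 3)*(h^5 - 14*h^4 + 62*h^3 - 52*h^2 - 255*h + 450) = (h - 5)*(h - 3)*(h^4 - 9*h^3 + 17*h^2 + 33*h - 90) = (h - 5)*(h - 3)^2*(h^3 - 6*h^2 - h + 30) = (h - 5)^2*(h - 3)^2*(h^2 - h - 6) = (h - 5)^2*(h - 3)^3*(h + 2)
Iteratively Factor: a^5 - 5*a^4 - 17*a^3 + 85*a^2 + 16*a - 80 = (a - 5)*(a^4 - 17*a^2 + 16) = (a - 5)*(a - 1)*(a^3 + a^2 - 16*a - 16) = (a - 5)*(a - 1)*(a + 4)*(a^2 - 3*a - 4) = (a - 5)*(a - 4)*(a - 1)*(a + 4)*(a + 1)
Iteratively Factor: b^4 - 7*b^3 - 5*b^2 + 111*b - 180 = (b + 4)*(b^3 - 11*b^2 + 39*b - 45) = (b - 5)*(b + 4)*(b^2 - 6*b + 9) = (b - 5)*(b - 3)*(b + 4)*(b - 3)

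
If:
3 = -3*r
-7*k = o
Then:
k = -o/7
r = -1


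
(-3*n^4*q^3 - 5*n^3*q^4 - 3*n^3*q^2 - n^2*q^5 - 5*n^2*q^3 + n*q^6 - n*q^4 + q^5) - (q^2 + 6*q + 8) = -3*n^4*q^3 - 5*n^3*q^4 - 3*n^3*q^2 - n^2*q^5 - 5*n^2*q^3 + n*q^6 - n*q^4 + q^5 - q^2 - 6*q - 8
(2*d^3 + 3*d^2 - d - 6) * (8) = 16*d^3 + 24*d^2 - 8*d - 48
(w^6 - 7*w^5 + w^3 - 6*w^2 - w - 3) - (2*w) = w^6 - 7*w^5 + w^3 - 6*w^2 - 3*w - 3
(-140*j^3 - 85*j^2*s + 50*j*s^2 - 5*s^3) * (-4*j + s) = 560*j^4 + 200*j^3*s - 285*j^2*s^2 + 70*j*s^3 - 5*s^4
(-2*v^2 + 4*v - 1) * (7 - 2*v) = 4*v^3 - 22*v^2 + 30*v - 7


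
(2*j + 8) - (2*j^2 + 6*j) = -2*j^2 - 4*j + 8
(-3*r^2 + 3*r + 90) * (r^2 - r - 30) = -3*r^4 + 6*r^3 + 177*r^2 - 180*r - 2700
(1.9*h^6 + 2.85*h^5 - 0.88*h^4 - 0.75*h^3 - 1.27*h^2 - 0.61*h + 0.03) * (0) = 0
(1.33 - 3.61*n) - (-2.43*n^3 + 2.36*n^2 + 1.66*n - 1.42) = 2.43*n^3 - 2.36*n^2 - 5.27*n + 2.75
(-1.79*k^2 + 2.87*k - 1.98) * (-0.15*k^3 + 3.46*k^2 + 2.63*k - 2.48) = 0.2685*k^5 - 6.6239*k^4 + 5.5195*k^3 + 5.1365*k^2 - 12.325*k + 4.9104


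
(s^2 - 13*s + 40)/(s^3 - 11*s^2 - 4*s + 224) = (s - 5)/(s^2 - 3*s - 28)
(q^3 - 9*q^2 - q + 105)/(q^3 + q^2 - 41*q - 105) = (q - 5)/(q + 5)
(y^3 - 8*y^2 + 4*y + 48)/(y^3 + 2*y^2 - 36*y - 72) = (y - 4)/(y + 6)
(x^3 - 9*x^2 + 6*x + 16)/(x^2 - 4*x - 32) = (x^2 - x - 2)/(x + 4)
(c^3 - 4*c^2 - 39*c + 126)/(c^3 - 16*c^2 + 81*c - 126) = (c + 6)/(c - 6)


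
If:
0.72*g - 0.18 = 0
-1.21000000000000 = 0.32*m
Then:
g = 0.25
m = -3.78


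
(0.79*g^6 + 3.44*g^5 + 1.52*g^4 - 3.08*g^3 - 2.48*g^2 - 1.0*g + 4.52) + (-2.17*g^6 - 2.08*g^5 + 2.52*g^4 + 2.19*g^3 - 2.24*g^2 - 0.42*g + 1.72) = -1.38*g^6 + 1.36*g^5 + 4.04*g^4 - 0.89*g^3 - 4.72*g^2 - 1.42*g + 6.24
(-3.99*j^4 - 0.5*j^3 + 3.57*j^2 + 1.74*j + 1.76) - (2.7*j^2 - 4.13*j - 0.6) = -3.99*j^4 - 0.5*j^3 + 0.87*j^2 + 5.87*j + 2.36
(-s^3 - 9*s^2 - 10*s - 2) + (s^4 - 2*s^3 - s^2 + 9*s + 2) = s^4 - 3*s^3 - 10*s^2 - s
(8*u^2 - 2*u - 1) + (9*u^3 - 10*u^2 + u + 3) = 9*u^3 - 2*u^2 - u + 2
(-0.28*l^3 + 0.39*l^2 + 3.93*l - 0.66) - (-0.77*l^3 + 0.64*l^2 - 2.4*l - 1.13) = 0.49*l^3 - 0.25*l^2 + 6.33*l + 0.47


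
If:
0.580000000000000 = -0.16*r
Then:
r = -3.62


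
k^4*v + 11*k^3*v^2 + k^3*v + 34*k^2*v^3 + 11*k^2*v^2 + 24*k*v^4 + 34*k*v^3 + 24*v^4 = (k + v)*(k + 4*v)*(k + 6*v)*(k*v + v)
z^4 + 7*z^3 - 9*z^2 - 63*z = z*(z - 3)*(z + 3)*(z + 7)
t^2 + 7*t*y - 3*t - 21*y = (t - 3)*(t + 7*y)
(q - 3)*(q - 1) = q^2 - 4*q + 3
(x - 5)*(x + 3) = x^2 - 2*x - 15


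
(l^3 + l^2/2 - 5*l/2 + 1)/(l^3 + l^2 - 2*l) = (l - 1/2)/l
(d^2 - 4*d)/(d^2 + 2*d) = (d - 4)/(d + 2)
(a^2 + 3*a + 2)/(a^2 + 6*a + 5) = (a + 2)/(a + 5)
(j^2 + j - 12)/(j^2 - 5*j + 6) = (j + 4)/(j - 2)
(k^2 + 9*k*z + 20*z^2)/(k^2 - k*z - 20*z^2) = (-k - 5*z)/(-k + 5*z)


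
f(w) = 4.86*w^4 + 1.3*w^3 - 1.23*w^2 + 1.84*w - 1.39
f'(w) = 19.44*w^3 + 3.9*w^2 - 2.46*w + 1.84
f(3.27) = 592.61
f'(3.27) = 715.23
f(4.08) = 1420.65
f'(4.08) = 1377.04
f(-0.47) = -2.42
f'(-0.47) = 1.84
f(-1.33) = 6.14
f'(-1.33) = -33.72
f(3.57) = 838.07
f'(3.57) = 927.27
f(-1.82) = 36.67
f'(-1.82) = -97.96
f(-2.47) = 147.87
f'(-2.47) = -261.24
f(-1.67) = 23.85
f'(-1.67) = -73.72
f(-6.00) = 5961.05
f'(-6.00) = -4042.04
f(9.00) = 32749.70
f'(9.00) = 14467.36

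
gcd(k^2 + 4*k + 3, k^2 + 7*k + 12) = k + 3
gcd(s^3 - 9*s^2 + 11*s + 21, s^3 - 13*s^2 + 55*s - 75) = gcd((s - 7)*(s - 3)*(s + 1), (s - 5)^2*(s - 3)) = s - 3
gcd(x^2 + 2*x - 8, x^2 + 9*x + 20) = x + 4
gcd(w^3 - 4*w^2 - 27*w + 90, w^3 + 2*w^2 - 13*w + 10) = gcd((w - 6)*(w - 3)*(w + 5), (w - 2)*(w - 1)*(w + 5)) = w + 5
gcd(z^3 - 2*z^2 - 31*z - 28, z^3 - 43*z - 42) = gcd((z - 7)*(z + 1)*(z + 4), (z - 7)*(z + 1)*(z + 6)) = z^2 - 6*z - 7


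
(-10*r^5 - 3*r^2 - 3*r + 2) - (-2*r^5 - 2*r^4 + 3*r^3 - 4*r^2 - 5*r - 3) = -8*r^5 + 2*r^4 - 3*r^3 + r^2 + 2*r + 5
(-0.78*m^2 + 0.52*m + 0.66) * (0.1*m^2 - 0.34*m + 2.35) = -0.078*m^4 + 0.3172*m^3 - 1.9438*m^2 + 0.9976*m + 1.551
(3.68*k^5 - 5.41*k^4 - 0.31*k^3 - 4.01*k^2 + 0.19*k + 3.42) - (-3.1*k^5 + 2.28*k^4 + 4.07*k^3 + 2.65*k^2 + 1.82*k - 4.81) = 6.78*k^5 - 7.69*k^4 - 4.38*k^3 - 6.66*k^2 - 1.63*k + 8.23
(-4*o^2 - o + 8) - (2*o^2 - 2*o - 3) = -6*o^2 + o + 11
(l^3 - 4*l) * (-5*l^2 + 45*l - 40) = -5*l^5 + 45*l^4 - 20*l^3 - 180*l^2 + 160*l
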